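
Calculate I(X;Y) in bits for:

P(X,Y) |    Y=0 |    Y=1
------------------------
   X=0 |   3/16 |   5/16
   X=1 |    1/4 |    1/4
0.0115 bits

Mutual information: I(X;Y) = H(X) + H(Y) - H(X,Y)

Marginals:
P(X) = (1/2, 1/2), H(X) = 1.0000 bits
P(Y) = (7/16, 9/16), H(Y) = 0.9887 bits

Joint entropy: H(X,Y) = 1.9772 bits

I(X;Y) = 1.0000 + 0.9887 - 1.9772 = 0.0115 bits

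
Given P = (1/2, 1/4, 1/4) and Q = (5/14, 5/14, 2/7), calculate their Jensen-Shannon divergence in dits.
0.0049 dits

Jensen-Shannon divergence is:
JSD(P||Q) = 0.5 × D_KL(P||M) + 0.5 × D_KL(Q||M)
where M = 0.5 × (P + Q) is the mixture distribution.

M = 0.5 × (1/2, 1/4, 1/4) + 0.5 × (5/14, 5/14, 2/7) = (3/7, 0.303571, 0.267857)

D_KL(P||M) = 0.0049 dits
D_KL(Q||M) = 0.0049 dits

JSD(P||Q) = 0.5 × 0.0049 + 0.5 × 0.0049 = 0.0049 dits

Unlike KL divergence, JSD is symmetric and bounded: 0 ≤ JSD ≤ log(2).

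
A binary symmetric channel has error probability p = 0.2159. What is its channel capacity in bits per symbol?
0.2474 bits

For a binary symmetric channel (BSC) with error probability p:
Capacity C = 1 - H(p) bits per symbol

where H(p) = -p log₂(p) - (1-p) log₂(1-p) is the binary entropy function.

H(0.2159) = 0.7526 bits
C = 1 - 0.7526 = 0.2474 bits per symbol

This means we can reliably transmit up to 0.2474 bits of information per channel use.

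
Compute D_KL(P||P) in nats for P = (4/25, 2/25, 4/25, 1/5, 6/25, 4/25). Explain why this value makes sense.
0.0000 nats

KL divergence satisfies the Gibbs inequality: D_KL(P||Q) ≥ 0 for all distributions P, Q.

D_KL(P||Q) = Σ p(x) log(p(x)/q(x))
Each term is p(x) × log_e(p(x)/p(x)) = p(x) × log_e(1) = 0, so the sum is 0.
D_KL(P||Q) = 0.0000 nats

When P = Q, the KL divergence is exactly 0, as there is no 'divergence' between identical distributions.

This non-negativity is a fundamental property: relative entropy cannot be negative because it measures how different Q is from P.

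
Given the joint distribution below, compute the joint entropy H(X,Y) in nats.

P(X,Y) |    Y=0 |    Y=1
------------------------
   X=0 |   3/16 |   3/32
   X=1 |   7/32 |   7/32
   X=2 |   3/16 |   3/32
1.7365 nats

Joint entropy is H(X,Y) = -Σ_{x,y} p(x,y) log p(x,y).

Summing over all non-zero entries:
H(X,Y) = -[3/16·log_e(3/16) + 3/32·log_e(3/32) + 7/32·log_e(7/32) + 7/32·log_e(7/32) + 3/16·log_e(3/16) + 3/32·log_e(3/32)]
H(X,Y) = 1.7365 nats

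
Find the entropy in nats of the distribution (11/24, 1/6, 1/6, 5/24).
1.2816 nats

Shannon entropy is H(X) = -Σ p(x) log p(x).

For P = (11/24, 1/6, 1/6, 5/24):
H = -11/24 × log_e(11/24) -1/6 × log_e(1/6) -1/6 × log_e(1/6) -5/24 × log_e(5/24)
H = 1.2816 nats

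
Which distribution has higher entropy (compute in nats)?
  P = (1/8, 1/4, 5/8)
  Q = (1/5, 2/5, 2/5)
Q

Computing entropies in nats:
H(P) = 0.9003
H(Q) = 1.0549

Distribution Q has higher entropy.

Intuition: The distribution closer to uniform (more spread out) has higher entropy.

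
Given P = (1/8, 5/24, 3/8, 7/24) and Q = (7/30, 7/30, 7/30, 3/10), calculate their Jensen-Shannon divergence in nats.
0.0170 nats

Jensen-Shannon divergence is:
JSD(P||Q) = 0.5 × D_KL(P||M) + 0.5 × D_KL(Q||M)
where M = 0.5 × (P + Q) is the mixture distribution.

M = 0.5 × (1/8, 5/24, 3/8, 7/24) + 0.5 × (7/30, 7/30, 7/30, 3/10) = (0.179167, 0.220833, 0.304167, 0.295833)

D_KL(P||M) = 0.0172 nats
D_KL(Q||M) = 0.0168 nats

JSD(P||Q) = 0.5 × 0.0172 + 0.5 × 0.0168 = 0.0170 nats

Unlike KL divergence, JSD is symmetric and bounded: 0 ≤ JSD ≤ log(2).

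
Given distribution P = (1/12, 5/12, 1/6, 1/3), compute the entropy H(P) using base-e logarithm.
1.2367 nats

Shannon entropy is H(X) = -Σ p(x) log p(x).

For P = (1/12, 5/12, 1/6, 1/3):
H = -1/12 × log_e(1/12) -5/12 × log_e(5/12) -1/6 × log_e(1/6) -1/3 × log_e(1/3)
H = 1.2367 nats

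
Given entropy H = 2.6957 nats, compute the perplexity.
14.8159

Perplexity is e^H (or exp(H) for natural log).

H = 2.6957 nats
Perplexity = e^2.6957 = 14.8159

Interpretation: The model's uncertainty is equivalent to choosing uniformly among 14.8 options.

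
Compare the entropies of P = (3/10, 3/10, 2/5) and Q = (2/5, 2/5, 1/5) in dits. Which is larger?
P

Computing entropies in dits:
H(P) = 0.4729
H(Q) = 0.4581

Distribution P has higher entropy.

Intuition: The distribution closer to uniform (more spread out) has higher entropy.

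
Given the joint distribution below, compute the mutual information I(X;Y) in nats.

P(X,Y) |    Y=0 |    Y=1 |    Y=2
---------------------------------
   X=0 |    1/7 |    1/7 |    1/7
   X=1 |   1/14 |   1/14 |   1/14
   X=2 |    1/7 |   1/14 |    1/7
0.0104 nats

Mutual information: I(X;Y) = H(X) + H(Y) - H(X,Y)

Marginals:
P(X) = (3/7, 3/14, 5/14), H(X) = 1.0609 nats
P(Y) = (5/14, 2/7, 5/14), H(Y) = 1.0934 nats

Joint entropy: H(X,Y) = 2.1440 nats

I(X;Y) = 1.0609 + 1.0934 - 2.1440 = 0.0104 nats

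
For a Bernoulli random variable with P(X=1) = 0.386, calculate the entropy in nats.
0.6669 nats

The binary entropy function is:
H(p) = -p log(p) - (1-p) log(1-p)

H(0.386) = -0.386 × log_e(0.386) - 0.614 × log_e(0.614)
H(0.386) = 0.6669 nats

Note: Binary entropy is maximized at p=0.5 (H=1 bit) and minimized at p=0 or p=1 (H=0).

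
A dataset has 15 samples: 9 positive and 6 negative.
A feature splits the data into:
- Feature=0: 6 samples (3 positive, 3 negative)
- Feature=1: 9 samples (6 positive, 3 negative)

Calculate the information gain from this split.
0.0200 bits

Information Gain = H(Y) - H(Y|Feature)

Before split:
P(positive) = 9/15 = 0.6000
H(Y) = 0.9710 bits

After split:
Feature=0: H = 1.0000 bits (weight = 6/15)
Feature=1: H = 0.9183 bits (weight = 9/15)
H(Y|Feature) = (6/15)×1.0000 + (9/15)×0.9183 = 0.9510 bits

Information Gain = 0.9710 - 0.9510 = 0.0200 bits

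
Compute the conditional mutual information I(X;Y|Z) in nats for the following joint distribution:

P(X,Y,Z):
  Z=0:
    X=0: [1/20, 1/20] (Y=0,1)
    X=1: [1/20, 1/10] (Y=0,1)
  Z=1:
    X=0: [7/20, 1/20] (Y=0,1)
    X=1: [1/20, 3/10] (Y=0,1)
0.2274 nats

Conditional mutual information: I(X;Y|Z) = H(X|Z) + H(Y|Z) - H(X,Y|Z)

H(Z) = 0.5623
H(X,Z) = 1.2488 → H(X|Z) = 0.6864
H(Y,Z) = 1.2488 → H(Y|Z) = 0.6864
H(X,Y,Z) = 1.7078 → H(X,Y|Z) = 1.1455

I(X;Y|Z) = 0.6864 + 0.6864 - 1.1455 = 0.2274 nats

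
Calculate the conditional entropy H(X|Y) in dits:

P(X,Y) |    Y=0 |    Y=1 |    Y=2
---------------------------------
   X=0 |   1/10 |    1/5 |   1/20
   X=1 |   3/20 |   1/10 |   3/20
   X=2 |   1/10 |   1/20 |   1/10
0.4411 dits

Using the chain rule: H(X|Y) = H(X,Y) - H(Y)

First, compute H(X,Y) = 0.9171 dits

Marginal P(Y) = (7/20, 7/20, 3/10)
H(Y) = 0.4760 dits

H(X|Y) = H(X,Y) - H(Y) = 0.9171 - 0.4760 = 0.4411 dits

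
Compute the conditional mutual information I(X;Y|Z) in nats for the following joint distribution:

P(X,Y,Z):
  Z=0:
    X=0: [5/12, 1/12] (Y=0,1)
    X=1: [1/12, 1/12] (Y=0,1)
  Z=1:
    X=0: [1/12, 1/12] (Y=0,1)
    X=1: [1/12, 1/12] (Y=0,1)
0.0341 nats

Conditional mutual information: I(X;Y|Z) = H(X|Z) + H(Y|Z) - H(X,Y|Z)

H(Z) = 0.6365
H(X,Z) = 1.2425 → H(X|Z) = 0.6059
H(Y,Z) = 1.2425 → H(Y|Z) = 0.6059
H(X,Y,Z) = 1.8143 → H(X,Y|Z) = 1.1778

I(X;Y|Z) = 0.6059 + 0.6059 - 1.1778 = 0.0341 nats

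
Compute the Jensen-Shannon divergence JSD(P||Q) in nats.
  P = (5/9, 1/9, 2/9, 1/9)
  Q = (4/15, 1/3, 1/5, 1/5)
0.0617 nats

Jensen-Shannon divergence is:
JSD(P||Q) = 0.5 × D_KL(P||M) + 0.5 × D_KL(Q||M)
where M = 0.5 × (P + Q) is the mixture distribution.

M = 0.5 × (5/9, 1/9, 2/9, 1/9) + 0.5 × (4/15, 1/3, 1/5, 1/5) = (0.411111, 2/9, 0.211111, 0.155556)

D_KL(P||M) = 0.0643 nats
D_KL(Q||M) = 0.0592 nats

JSD(P||Q) = 0.5 × 0.0643 + 0.5 × 0.0592 = 0.0617 nats

Unlike KL divergence, JSD is symmetric and bounded: 0 ≤ JSD ≤ log(2).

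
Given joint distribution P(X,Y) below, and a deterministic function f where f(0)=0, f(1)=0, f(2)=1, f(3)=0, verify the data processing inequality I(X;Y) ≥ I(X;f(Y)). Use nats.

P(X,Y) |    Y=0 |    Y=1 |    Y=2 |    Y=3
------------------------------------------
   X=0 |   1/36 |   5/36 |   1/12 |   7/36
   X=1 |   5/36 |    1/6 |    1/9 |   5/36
I(X;Y) = 0.0422, I(X;f(Y)) = 0.0001, inequality holds: 0.0422 ≥ 0.0001

Data Processing Inequality: For any Markov chain X → Y → Z, we have I(X;Y) ≥ I(X;Z).

Here Z = f(Y) is a deterministic function of Y, forming X → Y → Z.

Original I(X;Y) = 0.0422 nats

After applying f:
P(X,Z) where Z=f(Y):
- P(X,Z=0) = P(X,Y=0) + P(X,Y=1) + P(X,Y=3)
- P(X,Z=1) = P(X,Y=2)

I(X;Z) = I(X;f(Y)) = 0.0001 nats

Verification: 0.0422 ≥ 0.0001 ✓

Information cannot be created by processing; the function f can only lose information about X.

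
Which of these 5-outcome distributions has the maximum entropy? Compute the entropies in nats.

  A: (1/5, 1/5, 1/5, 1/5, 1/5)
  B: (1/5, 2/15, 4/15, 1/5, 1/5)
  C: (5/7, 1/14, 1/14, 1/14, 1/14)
A

For a discrete distribution over n outcomes, entropy is maximized by the uniform distribution.

Computing entropies:
H(A) = 1.6094 nats
H(B) = 1.5868 nats
H(C) = 0.9944 nats

The uniform distribution (where all probabilities equal 1/5) achieves the maximum entropy of log_e(5) = 1.6094 nats.

Distribution A has the highest entropy.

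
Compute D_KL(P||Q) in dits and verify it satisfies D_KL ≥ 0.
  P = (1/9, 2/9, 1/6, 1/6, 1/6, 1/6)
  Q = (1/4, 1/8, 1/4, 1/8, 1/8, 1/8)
0.0495 dits

KL divergence satisfies the Gibbs inequality: D_KL(P||Q) ≥ 0 for all distributions P, Q.

D_KL(P||Q) = Σ p(x) log(p(x)/q(x))
Term by term:
  x=0: 1/9 × log_10[(1/9)/(1/4)] = -0.0391
  x=1: 2/9 × log_10[(2/9)/(1/8)] = 0.0555
  x=2: 1/6 × log_10[(1/6)/(1/4)] = -0.0293
  x=3: 1/6 × log_10[(1/6)/(1/8)] = 0.0208
  x=4: 1/6 × log_10[(1/6)/(1/8)] = 0.0208
  x=5: 1/6 × log_10[(1/6)/(1/8)] = 0.0208
D_KL(P||Q) = 0.0495 dits

D_KL(P||Q) = 0.0495 ≥ 0 ✓

This non-negativity is a fundamental property: relative entropy cannot be negative because it measures how different Q is from P.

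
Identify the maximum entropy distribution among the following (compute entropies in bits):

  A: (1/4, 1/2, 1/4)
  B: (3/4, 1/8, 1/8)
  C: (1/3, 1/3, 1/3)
C

For a discrete distribution over n outcomes, entropy is maximized by the uniform distribution.

Computing entropies:
H(A) = 1.5000 bits
H(B) = 1.0613 bits
H(C) = 1.5850 bits

The uniform distribution (where all probabilities equal 1/3) achieves the maximum entropy of log_2(3) = 1.5850 bits.

Distribution C has the highest entropy.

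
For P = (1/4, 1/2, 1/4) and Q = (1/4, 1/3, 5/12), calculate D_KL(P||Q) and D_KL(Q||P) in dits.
D_KL(P||Q) = 0.0326, D_KL(Q||P) = 0.0337

KL divergence is not symmetric: D_KL(P||Q) ≠ D_KL(Q||P) in general.

D_KL(P||Q) = 0.0326 dits
D_KL(Q||P) = 0.0337 dits

No, they are not equal!

This asymmetry is why KL divergence is not a true distance metric.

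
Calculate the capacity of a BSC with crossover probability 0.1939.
0.2904 bits

For a binary symmetric channel (BSC) with error probability p:
Capacity C = 1 - H(p) bits per symbol

where H(p) = -p log₂(p) - (1-p) log₂(1-p) is the binary entropy function.

H(0.1939) = 0.7096 bits
C = 1 - 0.7096 = 0.2904 bits per symbol

This means we can reliably transmit up to 0.2904 bits of information per channel use.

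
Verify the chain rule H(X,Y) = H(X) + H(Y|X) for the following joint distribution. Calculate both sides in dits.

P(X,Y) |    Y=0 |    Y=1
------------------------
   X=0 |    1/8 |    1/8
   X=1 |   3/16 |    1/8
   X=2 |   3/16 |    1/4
H(X,Y) = 0.7618, H(X) = 0.4654, H(Y|X) = 0.2964 (all in dits)

Chain rule: H(X,Y) = H(X) + H(Y|X)

Left side — joint entropy directly:
H(X,Y) = -Σ p(x,y) log p(x,y) = 0.7618 dits

Right side — compute H(Y|X) from the conditional distributions:
P(X) = (1/4, 5/16, 7/16), so H(X) = 0.4654 dits
H(Y|X) = Σ_x P(X=x) · H(Y|X=x):
  P(Y|X=0) = (1/2, 1/2), H(Y|X=0) = 0.3010, weight P(X=0) = 1/4
  P(Y|X=1) = (3/5, 2/5), H(Y|X=1) = 0.2923, weight P(X=1) = 5/16
  P(Y|X=2) = (3/7, 4/7), H(Y|X=2) = 0.2966, weight P(X=2) = 7/16
H(Y|X) = 0.2964 dits

H(X) + H(Y|X) = 0.4654 + 0.2964 = 0.7618 dits

Both sides equal 0.7618 dits. ✓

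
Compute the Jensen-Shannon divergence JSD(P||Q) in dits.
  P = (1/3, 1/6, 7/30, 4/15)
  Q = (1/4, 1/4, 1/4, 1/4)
0.0032 dits

Jensen-Shannon divergence is:
JSD(P||Q) = 0.5 × D_KL(P||M) + 0.5 × D_KL(Q||M)
where M = 0.5 × (P + Q) is the mixture distribution.

M = 0.5 × (1/3, 1/6, 7/30, 4/15) + 0.5 × (1/4, 1/4, 1/4, 1/4) = (7/24, 5/24, 0.241667, 0.258333)

D_KL(P||M) = 0.0033 dits
D_KL(Q||M) = 0.0032 dits

JSD(P||Q) = 0.5 × 0.0033 + 0.5 × 0.0032 = 0.0032 dits

Unlike KL divergence, JSD is symmetric and bounded: 0 ≤ JSD ≤ log(2).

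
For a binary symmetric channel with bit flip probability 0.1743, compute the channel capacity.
0.3326 bits

For a binary symmetric channel (BSC) with error probability p:
Capacity C = 1 - H(p) bits per symbol

where H(p) = -p log₂(p) - (1-p) log₂(1-p) is the binary entropy function.

H(0.1743) = 0.6674 bits
C = 1 - 0.6674 = 0.3326 bits per symbol

This means we can reliably transmit up to 0.3326 bits of information per channel use.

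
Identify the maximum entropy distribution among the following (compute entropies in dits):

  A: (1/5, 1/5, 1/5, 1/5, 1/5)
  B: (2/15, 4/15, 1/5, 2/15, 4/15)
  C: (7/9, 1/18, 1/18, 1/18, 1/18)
A

For a discrete distribution over n outcomes, entropy is maximized by the uniform distribution.

Computing entropies:
H(A) = 0.6990 dits
H(B) = 0.6793 dits
H(C) = 0.3638 dits

The uniform distribution (where all probabilities equal 1/5) achieves the maximum entropy of log_10(5) = 0.6990 dits.

Distribution A has the highest entropy.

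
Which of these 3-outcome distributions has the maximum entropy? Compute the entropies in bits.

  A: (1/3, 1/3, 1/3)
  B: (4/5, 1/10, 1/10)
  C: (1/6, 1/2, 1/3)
A

For a discrete distribution over n outcomes, entropy is maximized by the uniform distribution.

Computing entropies:
H(A) = 1.5850 bits
H(B) = 0.9219 bits
H(C) = 1.4591 bits

The uniform distribution (where all probabilities equal 1/3) achieves the maximum entropy of log_2(3) = 1.5850 bits.

Distribution A has the highest entropy.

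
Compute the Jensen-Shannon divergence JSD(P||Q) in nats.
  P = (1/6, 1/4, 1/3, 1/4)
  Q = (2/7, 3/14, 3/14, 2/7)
0.0157 nats

Jensen-Shannon divergence is:
JSD(P||Q) = 0.5 × D_KL(P||M) + 0.5 × D_KL(Q||M)
where M = 0.5 × (P + Q) is the mixture distribution.

M = 0.5 × (1/6, 1/4, 1/3, 1/4) + 0.5 × (2/7, 3/14, 3/14, 2/7) = (0.22619, 0.232143, 0.27381, 0.267857)

D_KL(P||M) = 0.0160 nats
D_KL(Q||M) = 0.0155 nats

JSD(P||Q) = 0.5 × 0.0160 + 0.5 × 0.0155 = 0.0157 nats

Unlike KL divergence, JSD is symmetric and bounded: 0 ≤ JSD ≤ log(2).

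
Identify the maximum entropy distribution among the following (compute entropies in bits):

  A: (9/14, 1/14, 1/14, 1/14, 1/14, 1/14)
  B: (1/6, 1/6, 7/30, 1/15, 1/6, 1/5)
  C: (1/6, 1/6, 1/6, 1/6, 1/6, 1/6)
C

For a discrete distribution over n outcomes, entropy is maximized by the uniform distribution.

Computing entropies:
H(A) = 1.7695 bits
H(B) = 2.5072 bits
H(C) = 2.5850 bits

The uniform distribution (where all probabilities equal 1/6) achieves the maximum entropy of log_2(6) = 2.5850 bits.

Distribution C has the highest entropy.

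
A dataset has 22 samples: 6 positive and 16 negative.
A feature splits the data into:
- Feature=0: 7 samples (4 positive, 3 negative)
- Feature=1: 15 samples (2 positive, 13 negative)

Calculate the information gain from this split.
0.1456 bits

Information Gain = H(Y) - H(Y|Feature)

Before split:
P(positive) = 6/22 = 0.2727
H(Y) = 0.8454 bits

After split:
Feature=0: H = 0.9852 bits (weight = 7/22)
Feature=1: H = 0.5665 bits (weight = 15/22)
H(Y|Feature) = (7/22)×0.9852 + (15/22)×0.5665 = 0.6997 bits

Information Gain = 0.8454 - 0.6997 = 0.1456 bits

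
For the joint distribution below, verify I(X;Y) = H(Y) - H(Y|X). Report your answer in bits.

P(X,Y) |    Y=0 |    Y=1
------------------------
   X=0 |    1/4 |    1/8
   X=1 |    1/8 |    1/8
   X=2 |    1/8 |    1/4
I(X;Y) = 0.0613 bits

Mutual information has multiple equivalent forms:
- I(X;Y) = H(X) - H(X|Y)
- I(X;Y) = H(Y) - H(Y|X)
- I(X;Y) = H(X) + H(Y) - H(X,Y)

Computing all quantities:
H(X) = 1.5613, H(Y) = 1.0000, H(X,Y) = 2.5000
H(X|Y) = 1.5000, H(Y|X) = 0.9387

Verification:
H(X) - H(X|Y) = 1.5613 - 1.5000 = 0.0613
H(Y) - H(Y|X) = 1.0000 - 0.9387 = 0.0613
H(X) + H(Y) - H(X,Y) = 1.5613 + 1.0000 - 2.5000 = 0.0613

All forms give I(X;Y) = 0.0613 bits. ✓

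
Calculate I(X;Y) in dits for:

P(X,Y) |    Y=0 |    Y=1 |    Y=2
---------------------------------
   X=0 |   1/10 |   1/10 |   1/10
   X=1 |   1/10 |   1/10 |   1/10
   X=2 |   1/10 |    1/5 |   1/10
0.0060 dits

Mutual information: I(X;Y) = H(X) + H(Y) - H(X,Y)

Marginals:
P(X) = (3/10, 3/10, 2/5), H(X) = 0.4729 dits
P(Y) = (3/10, 2/5, 3/10), H(Y) = 0.4729 dits

Joint entropy: H(X,Y) = 0.9398 dits

I(X;Y) = 0.4729 + 0.4729 - 0.9398 = 0.0060 dits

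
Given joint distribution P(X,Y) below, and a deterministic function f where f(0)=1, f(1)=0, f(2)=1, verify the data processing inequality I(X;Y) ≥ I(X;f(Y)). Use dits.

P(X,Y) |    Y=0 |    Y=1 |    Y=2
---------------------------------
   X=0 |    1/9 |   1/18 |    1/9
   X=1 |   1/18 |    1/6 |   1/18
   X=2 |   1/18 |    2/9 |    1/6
I(X;Y) = 0.0308, I(X;f(Y)) = 0.0230, inequality holds: 0.0308 ≥ 0.0230

Data Processing Inequality: For any Markov chain X → Y → Z, we have I(X;Y) ≥ I(X;Z).

Here Z = f(Y) is a deterministic function of Y, forming X → Y → Z.

Original I(X;Y) = 0.0308 dits

After applying f:
P(X,Z) where Z=f(Y):
- P(X,Z=0) = P(X,Y=1)
- P(X,Z=1) = P(X,Y=0) + P(X,Y=2)

I(X;Z) = I(X;f(Y)) = 0.0230 dits

Verification: 0.0308 ≥ 0.0230 ✓

Information cannot be created by processing; the function f can only lose information about X.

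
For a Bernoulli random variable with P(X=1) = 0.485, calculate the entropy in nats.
0.6927 nats

The binary entropy function is:
H(p) = -p log(p) - (1-p) log(1-p)

H(0.485) = -0.485 × log_e(0.485) - 0.515 × log_e(0.515)
H(0.485) = 0.6927 nats

Note: Binary entropy is maximized at p=0.5 (H=1 bit) and minimized at p=0 or p=1 (H=0).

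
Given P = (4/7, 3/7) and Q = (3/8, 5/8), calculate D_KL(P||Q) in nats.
0.0790 nats

KL divergence: D_KL(P||Q) = Σ p(x) log(p(x)/q(x))

Computing term by term:
  x=0: 4/7 × log_e[(4/7)/(3/8)] = 4/7 × 0.4212 = 0.2407
  x=1: 3/7 × log_e[(3/7)/(5/8)] = 3/7 × -0.3773 = -0.1617

D_KL(P||Q) = 0.0790 nats

Note: KL divergence is always non-negative and equals 0 iff P = Q.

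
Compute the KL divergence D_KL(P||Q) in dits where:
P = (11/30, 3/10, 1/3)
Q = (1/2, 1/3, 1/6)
0.0372 dits

KL divergence: D_KL(P||Q) = Σ p(x) log(p(x)/q(x))

Computing term by term:
  x=0: 11/30 × log_10[(11/30)/(1/2)] = 11/30 × -0.1347 = -0.0494
  x=1: 3/10 × log_10[(3/10)/(1/3)] = 3/10 × -0.0458 = -0.0137
  x=2: 1/3 × log_10[(1/3)/(1/6)] = 1/3 × 0.3010 = 0.1003

D_KL(P||Q) = 0.0372 dits

Note: KL divergence is always non-negative and equals 0 iff P = Q.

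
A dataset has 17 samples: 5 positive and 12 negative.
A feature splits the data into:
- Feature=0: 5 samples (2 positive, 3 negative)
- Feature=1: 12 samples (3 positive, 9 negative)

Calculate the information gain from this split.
0.0157 bits

Information Gain = H(Y) - H(Y|Feature)

Before split:
P(positive) = 5/17 = 0.2941
H(Y) = 0.8740 bits

After split:
Feature=0: H = 0.9710 bits (weight = 5/17)
Feature=1: H = 0.8113 bits (weight = 12/17)
H(Y|Feature) = (5/17)×0.9710 + (12/17)×0.8113 = 0.8582 bits

Information Gain = 0.8740 - 0.8582 = 0.0157 bits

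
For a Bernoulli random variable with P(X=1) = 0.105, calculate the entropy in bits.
0.4846 bits

The binary entropy function is:
H(p) = -p log(p) - (1-p) log(1-p)

H(0.105) = -0.105 × log_2(0.105) - 0.895 × log_2(0.895)
H(0.105) = 0.4846 bits

Note: Binary entropy is maximized at p=0.5 (H=1 bit) and minimized at p=0 or p=1 (H=0).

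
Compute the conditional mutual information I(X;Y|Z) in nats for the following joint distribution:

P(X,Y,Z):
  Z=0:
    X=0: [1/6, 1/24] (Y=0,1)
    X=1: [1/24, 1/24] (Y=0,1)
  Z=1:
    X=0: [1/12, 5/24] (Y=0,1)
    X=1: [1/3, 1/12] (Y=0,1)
0.1094 nats

Conditional mutual information: I(X;Y|Z) = H(X|Z) + H(Y|Z) - H(X,Y|Z)

H(Z) = 0.6036
H(X,Z) = 1.2580 → H(X|Z) = 0.6544
H(Y,Z) = 1.2580 → H(Y|Z) = 0.6544
H(X,Y,Z) = 1.8030 → H(X,Y|Z) = 1.1994

I(X;Y|Z) = 0.6544 + 0.6544 - 1.1994 = 0.1094 nats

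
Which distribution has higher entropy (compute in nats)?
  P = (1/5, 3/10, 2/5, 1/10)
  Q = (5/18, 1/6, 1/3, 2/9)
Q

Computing entropies in nats:
H(P) = 1.2799
H(Q) = 1.3549

Distribution Q has higher entropy.

Intuition: The distribution closer to uniform (more spread out) has higher entropy.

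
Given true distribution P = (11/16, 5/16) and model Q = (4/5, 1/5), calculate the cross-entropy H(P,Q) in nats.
0.6564 nats

Cross-entropy: H(P,Q) = -Σ p(x) log q(x)

Alternatively: H(P,Q) = H(P) + D_KL(P||Q)
H(P) = 0.6211 nats
D_KL(P||Q) = 0.0353 nats

H(P,Q) = 0.6211 + 0.0353 = 0.6564 nats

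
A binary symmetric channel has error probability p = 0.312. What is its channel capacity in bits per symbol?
0.1045 bits

For a binary symmetric channel (BSC) with error probability p:
Capacity C = 1 - H(p) bits per symbol

where H(p) = -p log₂(p) - (1-p) log₂(1-p) is the binary entropy function.

H(0.312) = 0.8955 bits
C = 1 - 0.8955 = 0.1045 bits per symbol

This means we can reliably transmit up to 0.1045 bits of information per channel use.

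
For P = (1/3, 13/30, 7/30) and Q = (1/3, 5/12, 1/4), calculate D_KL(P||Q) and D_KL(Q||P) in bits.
D_KL(P||Q) = 0.0013, D_KL(Q||P) = 0.0013

KL divergence is not symmetric: D_KL(P||Q) ≠ D_KL(Q||P) in general.

D_KL(P||Q) = 0.0013 bits
D_KL(Q||P) = 0.0013 bits

In this case they happen to be equal (to 4 decimal places).

This asymmetry is why KL divergence is not a true distance metric.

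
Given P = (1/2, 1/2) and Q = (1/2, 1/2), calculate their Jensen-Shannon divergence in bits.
0.0000 bits

Jensen-Shannon divergence is:
JSD(P||Q) = 0.5 × D_KL(P||M) + 0.5 × D_KL(Q||M)
where M = 0.5 × (P + Q) is the mixture distribution.

M = 0.5 × (1/2, 1/2) + 0.5 × (1/2, 1/2) = (1/2, 1/2)

D_KL(P||M) = 0.0000 bits
D_KL(Q||M) = 0.0000 bits

JSD(P||Q) = 0.5 × 0.0000 + 0.5 × 0.0000 = 0.0000 bits

Unlike KL divergence, JSD is symmetric and bounded: 0 ≤ JSD ≤ log(2).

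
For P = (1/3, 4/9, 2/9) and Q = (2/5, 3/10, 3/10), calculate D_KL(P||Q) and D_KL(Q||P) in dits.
D_KL(P||Q) = 0.0205, D_KL(Q||P) = 0.0196

KL divergence is not symmetric: D_KL(P||Q) ≠ D_KL(Q||P) in general.

D_KL(P||Q) = 0.0205 dits
D_KL(Q||P) = 0.0196 dits

No, they are not equal!

This asymmetry is why KL divergence is not a true distance metric.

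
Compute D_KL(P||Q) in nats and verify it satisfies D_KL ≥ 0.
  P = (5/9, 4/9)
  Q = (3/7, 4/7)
0.0325 nats

KL divergence satisfies the Gibbs inequality: D_KL(P||Q) ≥ 0 for all distributions P, Q.

D_KL(P||Q) = Σ p(x) log(p(x)/q(x))
Term by term:
  x=0: 5/9 × log_e[(5/9)/(3/7)] = 0.1442
  x=1: 4/9 × log_e[(4/9)/(4/7)] = -0.1117
D_KL(P||Q) = 0.0325 nats

D_KL(P||Q) = 0.0325 ≥ 0 ✓

This non-negativity is a fundamental property: relative entropy cannot be negative because it measures how different Q is from P.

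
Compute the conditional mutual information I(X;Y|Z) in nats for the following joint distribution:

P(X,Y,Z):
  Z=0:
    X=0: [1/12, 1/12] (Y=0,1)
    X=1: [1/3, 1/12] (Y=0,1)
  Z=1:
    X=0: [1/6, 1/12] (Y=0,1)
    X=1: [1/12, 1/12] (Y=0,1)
0.0307 nats

Conditional mutual information: I(X;Y|Z) = H(X|Z) + H(Y|Z) - H(X,Y|Z)

H(Z) = 0.6792
H(X,Z) = 1.3086 → H(X|Z) = 0.6294
H(Y,Z) = 1.3086 → H(Y|Z) = 0.6294
H(X,Y,Z) = 1.9073 → H(X,Y|Z) = 1.2281

I(X;Y|Z) = 0.6294 + 0.6294 - 1.2281 = 0.0307 nats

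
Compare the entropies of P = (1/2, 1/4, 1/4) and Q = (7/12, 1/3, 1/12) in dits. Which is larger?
P

Computing entropies in dits:
H(P) = 0.4515
H(Q) = 0.3855

Distribution P has higher entropy.

Intuition: The distribution closer to uniform (more spread out) has higher entropy.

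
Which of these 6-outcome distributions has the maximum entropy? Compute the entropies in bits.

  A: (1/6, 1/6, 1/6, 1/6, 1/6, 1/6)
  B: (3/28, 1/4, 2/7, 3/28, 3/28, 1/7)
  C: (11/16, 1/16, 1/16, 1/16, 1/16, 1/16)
A

For a discrete distribution over n outcomes, entropy is maximized by the uniform distribution.

Computing entropies:
H(A) = 2.5850 bits
H(B) = 2.4532 bits
H(C) = 1.6216 bits

The uniform distribution (where all probabilities equal 1/6) achieves the maximum entropy of log_2(6) = 2.5850 bits.

Distribution A has the highest entropy.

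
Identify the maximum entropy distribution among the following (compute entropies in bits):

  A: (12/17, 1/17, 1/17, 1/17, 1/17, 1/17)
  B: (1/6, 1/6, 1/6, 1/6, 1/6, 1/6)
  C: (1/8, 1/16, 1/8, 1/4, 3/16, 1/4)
B

For a discrete distribution over n outcomes, entropy is maximized by the uniform distribution.

Computing entropies:
H(A) = 1.5569 bits
H(B) = 2.5850 bits
H(C) = 2.4528 bits

The uniform distribution (where all probabilities equal 1/6) achieves the maximum entropy of log_2(6) = 2.5850 bits.

Distribution B has the highest entropy.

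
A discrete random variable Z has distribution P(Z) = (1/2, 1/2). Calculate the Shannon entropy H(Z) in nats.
0.6931 nats

Shannon entropy is H(X) = -Σ p(x) log p(x).

For P = (1/2, 1/2):
H = -1/2 × log_e(1/2) -1/2 × log_e(1/2)
H = 0.6931 nats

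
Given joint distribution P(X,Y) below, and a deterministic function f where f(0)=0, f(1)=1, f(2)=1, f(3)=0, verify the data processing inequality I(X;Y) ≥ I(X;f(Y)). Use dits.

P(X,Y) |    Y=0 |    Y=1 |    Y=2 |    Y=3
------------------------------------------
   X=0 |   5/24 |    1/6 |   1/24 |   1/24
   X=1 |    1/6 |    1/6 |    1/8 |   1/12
I(X;Y) = 0.0120, I(X;f(Y)) = 0.0015, inequality holds: 0.0120 ≥ 0.0015

Data Processing Inequality: For any Markov chain X → Y → Z, we have I(X;Y) ≥ I(X;Z).

Here Z = f(Y) is a deterministic function of Y, forming X → Y → Z.

Original I(X;Y) = 0.0120 dits

After applying f:
P(X,Z) where Z=f(Y):
- P(X,Z=0) = P(X,Y=0) + P(X,Y=3)
- P(X,Z=1) = P(X,Y=1) + P(X,Y=2)

I(X;Z) = I(X;f(Y)) = 0.0015 dits

Verification: 0.0120 ≥ 0.0015 ✓

Information cannot be created by processing; the function f can only lose information about X.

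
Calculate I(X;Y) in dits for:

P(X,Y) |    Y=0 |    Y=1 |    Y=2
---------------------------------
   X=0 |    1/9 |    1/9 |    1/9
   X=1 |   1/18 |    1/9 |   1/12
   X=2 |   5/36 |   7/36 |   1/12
0.0072 dits

Mutual information: I(X;Y) = H(X) + H(Y) - H(X,Y)

Marginals:
P(X) = (1/3, 1/4, 5/12), H(X) = 0.4680 dits
P(Y) = (11/36, 5/12, 5/18), H(Y) = 0.4703 dits

Joint entropy: H(X,Y) = 0.9311 dits

I(X;Y) = 0.4680 + 0.4703 - 0.9311 = 0.0072 dits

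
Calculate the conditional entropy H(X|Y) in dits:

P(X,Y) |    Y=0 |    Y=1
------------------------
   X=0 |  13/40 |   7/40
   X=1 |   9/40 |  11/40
0.2922 dits

Using the chain rule: H(X|Y) = H(X,Y) - H(Y)

First, compute H(X,Y) = 0.5910 dits

Marginal P(Y) = (11/20, 9/20)
H(Y) = 0.2989 dits

H(X|Y) = H(X,Y) - H(Y) = 0.5910 - 0.2989 = 0.2922 dits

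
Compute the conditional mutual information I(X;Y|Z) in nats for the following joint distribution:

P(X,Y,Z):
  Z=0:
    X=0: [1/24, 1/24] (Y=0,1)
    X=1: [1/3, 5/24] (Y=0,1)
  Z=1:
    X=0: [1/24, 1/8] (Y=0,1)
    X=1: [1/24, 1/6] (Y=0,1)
0.0026 nats

Conditional mutual information: I(X;Y|Z) = H(X|Z) + H(Y|Z) - H(X,Y|Z)

H(Z) = 0.6616
H(X,Z) = 1.1646 → H(X|Z) = 0.5030
H(Y,Z) = 1.2808 → H(Y|Z) = 0.6193
H(X,Y,Z) = 1.7812 → H(X,Y|Z) = 1.1197

I(X;Y|Z) = 0.5030 + 0.6193 - 1.1197 = 0.0026 nats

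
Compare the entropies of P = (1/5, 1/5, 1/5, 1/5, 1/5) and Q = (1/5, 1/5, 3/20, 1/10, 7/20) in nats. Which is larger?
P

Computing entropies in nats:
H(P) = 1.6094
H(Q) = 1.5260

Distribution P has higher entropy.

Intuition: The distribution closer to uniform (more spread out) has higher entropy.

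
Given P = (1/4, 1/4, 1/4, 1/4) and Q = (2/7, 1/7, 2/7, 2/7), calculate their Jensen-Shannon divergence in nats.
0.0092 nats

Jensen-Shannon divergence is:
JSD(P||Q) = 0.5 × D_KL(P||M) + 0.5 × D_KL(Q||M)
where M = 0.5 × (P + Q) is the mixture distribution.

M = 0.5 × (1/4, 1/4, 1/4, 1/4) + 0.5 × (2/7, 1/7, 2/7, 2/7) = (0.267857, 0.196429, 0.267857, 0.267857)

D_KL(P||M) = 0.0085 nats
D_KL(Q||M) = 0.0098 nats

JSD(P||Q) = 0.5 × 0.0085 + 0.5 × 0.0098 = 0.0092 nats

Unlike KL divergence, JSD is symmetric and bounded: 0 ≤ JSD ≤ log(2).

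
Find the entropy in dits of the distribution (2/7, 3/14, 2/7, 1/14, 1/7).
0.6568 dits

Shannon entropy is H(X) = -Σ p(x) log p(x).

For P = (2/7, 3/14, 2/7, 1/14, 1/7):
H = -2/7 × log_10(2/7) -3/14 × log_10(3/14) -2/7 × log_10(2/7) -1/14 × log_10(1/14) -1/7 × log_10(1/7)
H = 0.6568 dits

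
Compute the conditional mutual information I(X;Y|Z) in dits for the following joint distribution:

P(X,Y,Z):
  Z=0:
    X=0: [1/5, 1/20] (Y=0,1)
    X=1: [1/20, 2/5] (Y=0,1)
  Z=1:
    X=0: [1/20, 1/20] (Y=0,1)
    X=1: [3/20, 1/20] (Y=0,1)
0.0796 dits

Conditional mutual information: I(X;Y|Z) = H(X|Z) + H(Y|Z) - H(X,Y|Z)

H(Z) = 0.2653
H(X,Z) = 0.5464 → H(X|Z) = 0.2811
H(Y,Z) = 0.5464 → H(Y|Z) = 0.2811
H(X,Y,Z) = 0.7478 → H(X,Y|Z) = 0.4825

I(X;Y|Z) = 0.2811 + 0.2811 - 0.4825 = 0.0796 dits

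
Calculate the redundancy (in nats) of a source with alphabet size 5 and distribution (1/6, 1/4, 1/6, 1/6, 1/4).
0.0204 nats

Redundancy measures how far a source is from maximum entropy:
R = H_max - H(X)

Maximum entropy for 5 symbols: H_max = log_e(5) = 1.6094 nats
Actual entropy: H(X) = 1.5890 nats
Redundancy: R = 1.6094 - 1.5890 = 0.0204 nats

This redundancy represents potential for compression: the source could be compressed by 0.0204 nats per symbol.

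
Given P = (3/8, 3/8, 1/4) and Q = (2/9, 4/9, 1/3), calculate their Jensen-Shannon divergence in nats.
0.0143 nats

Jensen-Shannon divergence is:
JSD(P||Q) = 0.5 × D_KL(P||M) + 0.5 × D_KL(Q||M)
where M = 0.5 × (P + Q) is the mixture distribution.

M = 0.5 × (3/8, 3/8, 1/4) + 0.5 × (2/9, 4/9, 1/3) = (0.298611, 0.409722, 7/24)

D_KL(P||M) = 0.0137 nats
D_KL(Q||M) = 0.0150 nats

JSD(P||Q) = 0.5 × 0.0137 + 0.5 × 0.0150 = 0.0143 nats

Unlike KL divergence, JSD is symmetric and bounded: 0 ≤ JSD ≤ log(2).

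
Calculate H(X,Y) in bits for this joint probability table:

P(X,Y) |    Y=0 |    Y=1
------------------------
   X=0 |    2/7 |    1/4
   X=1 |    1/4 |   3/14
1.9926 bits

Joint entropy is H(X,Y) = -Σ_{x,y} p(x,y) log p(x,y).

Summing over all non-zero entries:
H(X,Y) = -[2/7·log_2(2/7) + 1/4·log_2(1/4) + 1/4·log_2(1/4) + 3/14·log_2(3/14)]
H(X,Y) = 1.9926 bits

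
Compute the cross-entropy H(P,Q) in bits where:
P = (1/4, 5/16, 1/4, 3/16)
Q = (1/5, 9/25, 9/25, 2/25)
2.0928 bits

Cross-entropy: H(P,Q) = -Σ p(x) log q(x)

Alternatively: H(P,Q) = H(P) + D_KL(P||Q)
H(P) = 1.9772 bits
D_KL(P||Q) = 0.1156 bits

H(P,Q) = 1.9772 + 0.1156 = 2.0928 bits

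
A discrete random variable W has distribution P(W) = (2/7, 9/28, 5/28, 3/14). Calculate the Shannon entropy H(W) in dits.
0.5908 dits

Shannon entropy is H(X) = -Σ p(x) log p(x).

For P = (2/7, 9/28, 5/28, 3/14):
H = -2/7 × log_10(2/7) -9/28 × log_10(9/28) -5/28 × log_10(5/28) -3/14 × log_10(3/14)
H = 0.5908 dits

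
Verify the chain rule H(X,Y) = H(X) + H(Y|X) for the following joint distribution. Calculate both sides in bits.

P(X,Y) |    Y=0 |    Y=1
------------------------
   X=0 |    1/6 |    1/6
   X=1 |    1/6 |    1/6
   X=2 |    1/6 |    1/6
H(X,Y) = 2.5850, H(X) = 1.5850, H(Y|X) = 1.0000 (all in bits)

Chain rule: H(X,Y) = H(X) + H(Y|X)

Left side — joint entropy directly:
H(X,Y) = -Σ p(x,y) log p(x,y) = 2.5850 bits

Right side — compute H(Y|X) from the conditional distributions:
P(X) = (1/3, 1/3, 1/3), so H(X) = 1.5850 bits
H(Y|X) = Σ_x P(X=x) · H(Y|X=x):
  P(Y|X=0) = (1/2, 1/2), H(Y|X=0) = 1.0000, weight P(X=0) = 1/3
  P(Y|X=1) = (1/2, 1/2), H(Y|X=1) = 1.0000, weight P(X=1) = 1/3
  P(Y|X=2) = (1/2, 1/2), H(Y|X=2) = 1.0000, weight P(X=2) = 1/3
H(Y|X) = 1.0000 bits

H(X) + H(Y|X) = 1.5850 + 1.0000 = 2.5850 bits

Both sides equal 2.5850 bits. ✓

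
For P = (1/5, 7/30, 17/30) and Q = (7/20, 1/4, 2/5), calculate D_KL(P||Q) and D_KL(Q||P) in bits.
D_KL(P||Q) = 0.1001, D_KL(Q||P) = 0.1065

KL divergence is not symmetric: D_KL(P||Q) ≠ D_KL(Q||P) in general.

D_KL(P||Q) = 0.1001 bits
D_KL(Q||P) = 0.1065 bits

No, they are not equal!

This asymmetry is why KL divergence is not a true distance metric.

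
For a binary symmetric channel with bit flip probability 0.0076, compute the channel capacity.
0.9356 bits

For a binary symmetric channel (BSC) with error probability p:
Capacity C = 1 - H(p) bits per symbol

where H(p) = -p log₂(p) - (1-p) log₂(1-p) is the binary entropy function.

H(0.0076) = 0.0644 bits
C = 1 - 0.0644 = 0.9356 bits per symbol

This means we can reliably transmit up to 0.9356 bits of information per channel use.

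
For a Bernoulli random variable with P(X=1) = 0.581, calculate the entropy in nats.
0.6800 nats

The binary entropy function is:
H(p) = -p log(p) - (1-p) log(1-p)

H(0.581) = -0.581 × log_e(0.581) - 0.419 × log_e(0.419)
H(0.581) = 0.6800 nats

Note: Binary entropy is maximized at p=0.5 (H=1 bit) and minimized at p=0 or p=1 (H=0).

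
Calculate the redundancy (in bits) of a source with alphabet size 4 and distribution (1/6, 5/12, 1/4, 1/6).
0.1121 bits

Redundancy measures how far a source is from maximum entropy:
R = H_max - H(X)

Maximum entropy for 4 symbols: H_max = log_2(4) = 2.0000 bits
Actual entropy: H(X) = 1.8879 bits
Redundancy: R = 2.0000 - 1.8879 = 0.1121 bits

This redundancy represents potential for compression: the source could be compressed by 0.1121 bits per symbol.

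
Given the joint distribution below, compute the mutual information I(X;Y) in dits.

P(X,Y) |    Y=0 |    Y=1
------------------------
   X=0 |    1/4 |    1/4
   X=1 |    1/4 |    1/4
0.0000 dits

Mutual information: I(X;Y) = H(X) + H(Y) - H(X,Y)

Marginals:
P(X) = (1/2, 1/2), H(X) = 0.3010 dits
P(Y) = (1/2, 1/2), H(Y) = 0.3010 dits

Joint entropy: H(X,Y) = 0.6021 dits

I(X;Y) = 0.3010 + 0.3010 - 0.6021 = 0.0000 dits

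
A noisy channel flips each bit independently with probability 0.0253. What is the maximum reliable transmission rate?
0.8298 bits

For a binary symmetric channel (BSC) with error probability p:
Capacity C = 1 - H(p) bits per symbol

where H(p) = -p log₂(p) - (1-p) log₂(1-p) is the binary entropy function.

H(0.0253) = 0.1702 bits
C = 1 - 0.1702 = 0.8298 bits per symbol

This means we can reliably transmit up to 0.8298 bits of information per channel use.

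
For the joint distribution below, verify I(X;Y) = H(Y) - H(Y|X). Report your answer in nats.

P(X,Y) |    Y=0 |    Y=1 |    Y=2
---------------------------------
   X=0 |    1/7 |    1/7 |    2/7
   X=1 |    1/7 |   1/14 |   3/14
I(X;Y) = 0.0070 nats

Mutual information has multiple equivalent forms:
- I(X;Y) = H(X) - H(X|Y)
- I(X;Y) = H(Y) - H(Y|X)
- I(X;Y) = H(X) + H(Y) - H(X,Y)

Computing all quantities:
H(X) = 0.6829, H(Y) = 1.0346, H(X,Y) = 1.7105
H(X|Y) = 0.6759, H(Y|X) = 1.0276

Verification:
H(X) - H(X|Y) = 0.6829 - 0.6759 = 0.0070
H(Y) - H(Y|X) = 1.0346 - 1.0276 = 0.0070
H(X) + H(Y) - H(X,Y) = 0.6829 + 1.0346 - 1.7105 = 0.0070

All forms give I(X;Y) = 0.0070 nats. ✓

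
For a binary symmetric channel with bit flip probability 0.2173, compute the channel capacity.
0.2448 bits

For a binary symmetric channel (BSC) with error probability p:
Capacity C = 1 - H(p) bits per symbol

where H(p) = -p log₂(p) - (1-p) log₂(1-p) is the binary entropy function.

H(0.2173) = 0.7552 bits
C = 1 - 0.7552 = 0.2448 bits per symbol

This means we can reliably transmit up to 0.2448 bits of information per channel use.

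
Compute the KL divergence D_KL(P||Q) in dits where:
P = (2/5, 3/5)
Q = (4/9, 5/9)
0.0018 dits

KL divergence: D_KL(P||Q) = Σ p(x) log(p(x)/q(x))

Computing term by term:
  x=0: 2/5 × log_10[(2/5)/(4/9)] = 2/5 × -0.0458 = -0.0183
  x=1: 3/5 × log_10[(3/5)/(5/9)] = 3/5 × 0.0334 = 0.0201

D_KL(P||Q) = 0.0018 dits

Note: KL divergence is always non-negative and equals 0 iff P = Q.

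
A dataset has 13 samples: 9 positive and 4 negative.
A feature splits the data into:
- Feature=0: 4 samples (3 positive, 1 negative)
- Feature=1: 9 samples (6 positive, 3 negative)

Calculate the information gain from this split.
0.0051 bits

Information Gain = H(Y) - H(Y|Feature)

Before split:
P(positive) = 9/13 = 0.6923
H(Y) = 0.8905 bits

After split:
Feature=0: H = 0.8113 bits (weight = 4/13)
Feature=1: H = 0.9183 bits (weight = 9/13)
H(Y|Feature) = (4/13)×0.8113 + (9/13)×0.9183 = 0.8854 bits

Information Gain = 0.8905 - 0.8854 = 0.0051 bits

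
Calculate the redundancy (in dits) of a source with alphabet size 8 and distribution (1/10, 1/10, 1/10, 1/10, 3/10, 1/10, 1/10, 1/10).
0.0462 dits

Redundancy measures how far a source is from maximum entropy:
R = H_max - H(X)

Maximum entropy for 8 symbols: H_max = log_10(8) = 0.9031 dits
Actual entropy: H(X) = 0.8569 dits
Redundancy: R = 0.9031 - 0.8569 = 0.0462 dits

This redundancy represents potential for compression: the source could be compressed by 0.0462 dits per symbol.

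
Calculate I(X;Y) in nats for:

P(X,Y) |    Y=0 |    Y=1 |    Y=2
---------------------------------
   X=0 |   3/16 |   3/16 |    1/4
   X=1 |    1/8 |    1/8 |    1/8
0.0022 nats

Mutual information: I(X;Y) = H(X) + H(Y) - H(X,Y)

Marginals:
P(X) = (5/8, 3/8), H(X) = 0.6616 nats
P(Y) = (5/16, 5/16, 3/8), H(Y) = 1.0948 nats

Joint entropy: H(X,Y) = 1.7541 nats

I(X;Y) = 0.6616 + 1.0948 - 1.7541 = 0.0022 nats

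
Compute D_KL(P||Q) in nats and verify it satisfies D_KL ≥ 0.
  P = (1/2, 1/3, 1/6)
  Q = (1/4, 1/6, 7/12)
0.3688 nats

KL divergence satisfies the Gibbs inequality: D_KL(P||Q) ≥ 0 for all distributions P, Q.

D_KL(P||Q) = Σ p(x) log(p(x)/q(x))
Term by term:
  x=0: 1/2 × log_e[(1/2)/(1/4)] = 0.3466
  x=1: 1/3 × log_e[(1/3)/(1/6)] = 0.2310
  x=2: 1/6 × log_e[(1/6)/(7/12)] = -0.2088
D_KL(P||Q) = 0.3688 nats

D_KL(P||Q) = 0.3688 ≥ 0 ✓

This non-negativity is a fundamental property: relative entropy cannot be negative because it measures how different Q is from P.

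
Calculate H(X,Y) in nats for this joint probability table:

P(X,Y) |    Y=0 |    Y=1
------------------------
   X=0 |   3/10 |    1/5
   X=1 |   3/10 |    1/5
1.3662 nats

Joint entropy is H(X,Y) = -Σ_{x,y} p(x,y) log p(x,y).

Summing over all non-zero entries:
H(X,Y) = -[3/10·log_e(3/10) + 1/5·log_e(1/5) + 3/10·log_e(3/10) + 1/5·log_e(1/5)]
H(X,Y) = 1.3662 nats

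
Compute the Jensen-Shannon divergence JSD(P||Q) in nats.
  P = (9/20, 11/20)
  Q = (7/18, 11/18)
0.0019 nats

Jensen-Shannon divergence is:
JSD(P||Q) = 0.5 × D_KL(P||M) + 0.5 × D_KL(Q||M)
where M = 0.5 × (P + Q) is the mixture distribution.

M = 0.5 × (9/20, 11/20) + 0.5 × (7/18, 11/18) = (0.419444, 0.580556)

D_KL(P||M) = 0.0019 nats
D_KL(Q||M) = 0.0019 nats

JSD(P||Q) = 0.5 × 0.0019 + 0.5 × 0.0019 = 0.0019 nats

Unlike KL divergence, JSD is symmetric and bounded: 0 ≤ JSD ≤ log(2).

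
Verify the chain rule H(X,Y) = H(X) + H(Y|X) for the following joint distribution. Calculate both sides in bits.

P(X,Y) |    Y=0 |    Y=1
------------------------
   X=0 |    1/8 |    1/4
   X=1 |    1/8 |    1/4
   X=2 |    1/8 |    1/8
H(X,Y) = 2.5000, H(X) = 1.5613, H(Y|X) = 0.9387 (all in bits)

Chain rule: H(X,Y) = H(X) + H(Y|X)

Left side — joint entropy directly:
H(X,Y) = -Σ p(x,y) log p(x,y) = 2.5000 bits

Right side — compute H(Y|X) from the conditional distributions:
P(X) = (3/8, 3/8, 1/4), so H(X) = 1.5613 bits
H(Y|X) = Σ_x P(X=x) · H(Y|X=x):
  P(Y|X=0) = (1/3, 2/3), H(Y|X=0) = 0.9183, weight P(X=0) = 3/8
  P(Y|X=1) = (1/3, 2/3), H(Y|X=1) = 0.9183, weight P(X=1) = 3/8
  P(Y|X=2) = (1/2, 1/2), H(Y|X=2) = 1.0000, weight P(X=2) = 1/4
H(Y|X) = 0.9387 bits

H(X) + H(Y|X) = 1.5613 + 0.9387 = 2.5000 bits

Both sides equal 2.5000 bits. ✓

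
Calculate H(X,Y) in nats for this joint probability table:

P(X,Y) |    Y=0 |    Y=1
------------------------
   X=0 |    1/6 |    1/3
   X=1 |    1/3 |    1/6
1.3297 nats

Joint entropy is H(X,Y) = -Σ_{x,y} p(x,y) log p(x,y).

Summing over all non-zero entries:
H(X,Y) = -[1/6·log_e(1/6) + 1/3·log_e(1/3) + 1/3·log_e(1/3) + 1/6·log_e(1/6)]
H(X,Y) = 1.3297 nats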